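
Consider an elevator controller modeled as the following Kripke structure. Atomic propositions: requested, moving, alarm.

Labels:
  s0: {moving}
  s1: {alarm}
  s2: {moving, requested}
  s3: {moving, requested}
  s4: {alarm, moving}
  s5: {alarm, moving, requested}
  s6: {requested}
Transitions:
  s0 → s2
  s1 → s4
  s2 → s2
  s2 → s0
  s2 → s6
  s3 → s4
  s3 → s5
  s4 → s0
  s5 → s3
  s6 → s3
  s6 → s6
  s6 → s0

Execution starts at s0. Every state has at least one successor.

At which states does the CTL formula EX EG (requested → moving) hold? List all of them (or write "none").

{s0, s1, s2, s3, s4, s5, s6}

States satisfying EG (requested → moving): {s0, s1, s2, s3, s4, s5}.
States satisfying EX EG (requested → moving): {s0, s1, s2, s3, s4, s5, s6}.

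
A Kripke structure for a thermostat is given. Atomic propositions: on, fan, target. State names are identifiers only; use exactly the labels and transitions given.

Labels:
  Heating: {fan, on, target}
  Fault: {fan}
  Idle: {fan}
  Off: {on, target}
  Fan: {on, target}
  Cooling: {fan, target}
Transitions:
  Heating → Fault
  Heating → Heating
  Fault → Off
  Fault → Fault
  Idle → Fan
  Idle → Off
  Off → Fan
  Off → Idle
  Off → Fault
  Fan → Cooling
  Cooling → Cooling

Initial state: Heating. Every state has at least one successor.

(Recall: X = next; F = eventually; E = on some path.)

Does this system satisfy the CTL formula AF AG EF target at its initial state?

Yes

States satisfying AG EF target: {Heating, Fault, Idle, Off, Fan, Cooling}.
States satisfying AF AG EF target: {Heating, Fault, Idle, Off, Fan, Cooling}.
Heating ∈ Sat(AF AG EF target).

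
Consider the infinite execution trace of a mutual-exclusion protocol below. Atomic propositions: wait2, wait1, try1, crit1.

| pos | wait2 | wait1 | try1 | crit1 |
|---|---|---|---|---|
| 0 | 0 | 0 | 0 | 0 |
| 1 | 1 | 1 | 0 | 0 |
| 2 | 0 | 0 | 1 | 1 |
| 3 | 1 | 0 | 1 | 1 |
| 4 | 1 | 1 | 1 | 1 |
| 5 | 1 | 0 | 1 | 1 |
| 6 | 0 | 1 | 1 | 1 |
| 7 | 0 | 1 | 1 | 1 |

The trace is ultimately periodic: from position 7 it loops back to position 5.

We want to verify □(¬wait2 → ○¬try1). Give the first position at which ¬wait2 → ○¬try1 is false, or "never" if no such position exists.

2

Check ¬wait2 → ○¬try1 at each position in order: 0 ✓, 1 ✓.
At position 2 the labels are {crit1, try1} and the next position 3 has {crit1, try1, wait2}, so ¬wait2 → ○¬try1 is false there. This is the first violation.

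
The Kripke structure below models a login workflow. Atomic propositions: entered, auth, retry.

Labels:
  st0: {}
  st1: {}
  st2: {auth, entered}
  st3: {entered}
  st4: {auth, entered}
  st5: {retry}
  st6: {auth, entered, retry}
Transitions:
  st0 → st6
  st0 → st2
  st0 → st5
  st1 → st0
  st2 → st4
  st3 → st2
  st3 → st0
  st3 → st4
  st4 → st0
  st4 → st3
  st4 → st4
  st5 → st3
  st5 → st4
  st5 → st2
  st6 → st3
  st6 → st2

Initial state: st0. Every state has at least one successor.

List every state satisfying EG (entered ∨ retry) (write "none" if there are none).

{st2, st3, st4, st5, st6}

States satisfying entered ∨ retry: {st2, st3, st4, st5, st6}.
States satisfying EG (entered ∨ retry): {st2, st3, st4, st5, st6}.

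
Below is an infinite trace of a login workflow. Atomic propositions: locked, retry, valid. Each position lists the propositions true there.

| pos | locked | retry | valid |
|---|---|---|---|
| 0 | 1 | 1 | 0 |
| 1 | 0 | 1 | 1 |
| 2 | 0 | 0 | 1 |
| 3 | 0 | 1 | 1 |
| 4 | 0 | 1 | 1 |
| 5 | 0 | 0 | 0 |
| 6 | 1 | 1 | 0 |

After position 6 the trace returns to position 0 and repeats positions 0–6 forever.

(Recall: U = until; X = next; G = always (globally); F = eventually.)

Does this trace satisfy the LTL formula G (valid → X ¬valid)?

valid → X ¬valid must hold at every position from 0 onward. It fails at position 1, so G (valid → X ¬valid) is false.
Positions where valid holds: 1, 2, 3, 4.
Check X ¬valid at each: 1→fails, 2→fails, 3→fails, 4→ok.

Does not hold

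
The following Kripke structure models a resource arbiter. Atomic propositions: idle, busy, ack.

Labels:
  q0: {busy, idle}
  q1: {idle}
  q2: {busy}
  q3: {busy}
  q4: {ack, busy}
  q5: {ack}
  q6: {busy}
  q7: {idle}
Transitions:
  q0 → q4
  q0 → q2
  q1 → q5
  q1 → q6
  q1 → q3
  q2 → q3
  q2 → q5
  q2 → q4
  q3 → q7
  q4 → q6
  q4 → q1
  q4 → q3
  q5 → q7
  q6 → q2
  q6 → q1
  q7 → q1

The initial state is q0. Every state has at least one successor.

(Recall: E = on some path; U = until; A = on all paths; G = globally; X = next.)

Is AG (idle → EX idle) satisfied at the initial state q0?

Violated

States satisfying idle → EX idle: {q2, q3, q4, q5, q6, q7}.
States satisfying AG (idle → EX idle): ∅.
q0 is reachable from q0 and violates idle → EX idle, so AG fails at q0.
q0 ∉ Sat(AG (idle → EX idle)).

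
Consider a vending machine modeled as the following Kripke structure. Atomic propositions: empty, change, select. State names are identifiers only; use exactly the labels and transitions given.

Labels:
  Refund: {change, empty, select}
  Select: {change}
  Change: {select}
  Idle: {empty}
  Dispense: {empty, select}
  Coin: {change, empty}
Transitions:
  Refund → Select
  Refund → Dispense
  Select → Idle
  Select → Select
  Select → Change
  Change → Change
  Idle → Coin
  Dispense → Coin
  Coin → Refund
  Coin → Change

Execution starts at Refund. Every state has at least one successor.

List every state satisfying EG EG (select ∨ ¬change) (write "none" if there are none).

States satisfying EG (select ∨ ¬change): {Change}.
States satisfying EG EG (select ∨ ¬change): {Change}.

{Change}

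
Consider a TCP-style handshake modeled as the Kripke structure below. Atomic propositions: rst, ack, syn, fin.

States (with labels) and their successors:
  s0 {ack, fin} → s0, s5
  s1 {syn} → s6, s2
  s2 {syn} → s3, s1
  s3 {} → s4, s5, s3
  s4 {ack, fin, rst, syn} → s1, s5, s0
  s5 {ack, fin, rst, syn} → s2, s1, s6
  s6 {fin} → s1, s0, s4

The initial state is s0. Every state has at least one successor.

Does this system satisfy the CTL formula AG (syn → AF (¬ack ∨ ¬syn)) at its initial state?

Satisfied

States satisfying syn → AF (¬ack ∨ ¬syn): {s0, s1, s2, s3, s4, s5, s6}.
States satisfying AG (syn → AF (¬ack ∨ ¬syn)): {s0, s1, s2, s3, s4, s5, s6}.
Every state reachable from s0 satisfies syn → AF (¬ack ∨ ¬syn).
s0 ∈ Sat(AG (syn → AF (¬ack ∨ ¬syn))).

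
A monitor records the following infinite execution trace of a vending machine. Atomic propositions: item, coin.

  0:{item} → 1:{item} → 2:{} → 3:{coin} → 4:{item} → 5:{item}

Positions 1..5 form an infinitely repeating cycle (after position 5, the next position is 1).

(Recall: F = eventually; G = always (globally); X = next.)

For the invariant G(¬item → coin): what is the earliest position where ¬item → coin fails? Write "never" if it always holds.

Check ¬item → coin at each position in order: 0 ✓, 1 ✓.
At position 2 the labels are {}, so ¬item → coin is false there. This is the first violation.

2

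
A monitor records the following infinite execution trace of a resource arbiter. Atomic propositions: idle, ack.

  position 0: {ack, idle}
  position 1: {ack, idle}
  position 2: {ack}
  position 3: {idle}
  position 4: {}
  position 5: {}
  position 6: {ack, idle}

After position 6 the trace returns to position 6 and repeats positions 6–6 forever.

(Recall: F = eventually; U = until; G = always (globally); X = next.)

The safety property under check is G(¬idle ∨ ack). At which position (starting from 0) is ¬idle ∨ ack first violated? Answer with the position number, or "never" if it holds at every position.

Check ¬idle ∨ ack at each position in order: 0 ✓, 1 ✓, 2 ✓.
At position 3 the labels are {idle}, so ¬idle ∨ ack is false there. This is the first violation.

3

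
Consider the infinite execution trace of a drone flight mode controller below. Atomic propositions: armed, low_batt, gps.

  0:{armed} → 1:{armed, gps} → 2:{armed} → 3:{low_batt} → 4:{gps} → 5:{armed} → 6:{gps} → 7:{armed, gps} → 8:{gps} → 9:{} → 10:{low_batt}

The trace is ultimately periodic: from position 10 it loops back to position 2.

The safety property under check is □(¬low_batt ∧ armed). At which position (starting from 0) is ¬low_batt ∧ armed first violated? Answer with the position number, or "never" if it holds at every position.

3

Check ¬low_batt ∧ armed at each position in order: 0 ✓, 1 ✓, 2 ✓.
At position 3 the labels are {low_batt}, so ¬low_batt ∧ armed is false there. This is the first violation.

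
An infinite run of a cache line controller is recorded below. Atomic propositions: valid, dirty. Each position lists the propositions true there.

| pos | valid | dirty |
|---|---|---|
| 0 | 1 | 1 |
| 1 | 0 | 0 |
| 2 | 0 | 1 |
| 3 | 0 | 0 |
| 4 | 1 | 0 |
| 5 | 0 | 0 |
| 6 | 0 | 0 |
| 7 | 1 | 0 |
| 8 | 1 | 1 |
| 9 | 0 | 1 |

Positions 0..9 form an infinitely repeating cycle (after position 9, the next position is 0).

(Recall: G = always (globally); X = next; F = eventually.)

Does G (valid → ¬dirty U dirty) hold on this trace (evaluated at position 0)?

valid → ¬dirty U dirty holds at every position 0..9, and those are all positions ever visited, so G (valid → ¬dirty U dirty) holds.
Positions where valid holds: 0, 4, 7, 8.
Check ¬dirty U dirty at each: 0→ok, 4→ok, 7→ok, 8→ok.

Satisfied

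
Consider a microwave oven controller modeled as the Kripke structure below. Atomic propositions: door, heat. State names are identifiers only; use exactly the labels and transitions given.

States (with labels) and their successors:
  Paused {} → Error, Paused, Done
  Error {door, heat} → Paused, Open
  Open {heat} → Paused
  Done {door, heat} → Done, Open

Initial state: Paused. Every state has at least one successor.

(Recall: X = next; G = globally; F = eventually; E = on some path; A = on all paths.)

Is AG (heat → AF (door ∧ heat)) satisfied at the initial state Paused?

States satisfying heat → AF (door ∧ heat): {Paused, Error, Done}.
States satisfying AG (heat → AF (door ∧ heat)): ∅.
Open is reachable from Paused and violates heat → AF (door ∧ heat), so AG fails at Paused.
Paused ∉ Sat(AG (heat → AF (door ∧ heat))).

No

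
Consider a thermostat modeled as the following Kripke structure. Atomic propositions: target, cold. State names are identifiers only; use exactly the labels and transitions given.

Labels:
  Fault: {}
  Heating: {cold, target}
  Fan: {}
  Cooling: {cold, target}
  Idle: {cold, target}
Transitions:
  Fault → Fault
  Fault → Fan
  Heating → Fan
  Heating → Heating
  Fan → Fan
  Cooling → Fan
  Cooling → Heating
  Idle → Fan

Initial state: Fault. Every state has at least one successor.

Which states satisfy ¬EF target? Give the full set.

States satisfying target: {Heating, Cooling, Idle}.
States satisfying EF target: {Heating, Cooling, Idle}.
States satisfying ¬EF target: {Fault, Fan}.

{Fault, Fan}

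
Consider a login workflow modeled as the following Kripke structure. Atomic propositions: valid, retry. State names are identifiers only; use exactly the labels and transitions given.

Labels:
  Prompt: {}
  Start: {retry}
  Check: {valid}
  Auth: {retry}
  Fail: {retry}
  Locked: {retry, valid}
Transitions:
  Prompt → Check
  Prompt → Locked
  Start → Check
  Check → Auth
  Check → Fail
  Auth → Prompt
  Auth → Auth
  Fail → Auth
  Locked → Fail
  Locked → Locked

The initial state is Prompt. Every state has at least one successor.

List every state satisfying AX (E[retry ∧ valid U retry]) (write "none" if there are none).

States satisfying E[retry ∧ valid U retry]: {Start, Auth, Fail, Locked}.
States satisfying AX (E[retry ∧ valid U retry]): {Check, Fail, Locked}.

{Check, Fail, Locked}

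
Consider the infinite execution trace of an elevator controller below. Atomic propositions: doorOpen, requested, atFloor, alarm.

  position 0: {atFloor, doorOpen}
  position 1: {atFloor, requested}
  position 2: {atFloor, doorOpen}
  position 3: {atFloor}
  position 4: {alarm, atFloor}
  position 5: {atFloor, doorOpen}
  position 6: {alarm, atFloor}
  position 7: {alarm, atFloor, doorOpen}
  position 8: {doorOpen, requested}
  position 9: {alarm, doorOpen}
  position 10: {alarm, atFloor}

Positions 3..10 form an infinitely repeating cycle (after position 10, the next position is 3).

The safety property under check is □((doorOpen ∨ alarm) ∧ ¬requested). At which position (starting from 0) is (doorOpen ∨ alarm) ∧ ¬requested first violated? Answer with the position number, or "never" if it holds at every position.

Check (doorOpen ∨ alarm) ∧ ¬requested at each position in order: 0 ✓.
At position 1 the labels are {atFloor, requested}, so (doorOpen ∨ alarm) ∧ ¬requested is false there. This is the first violation.

1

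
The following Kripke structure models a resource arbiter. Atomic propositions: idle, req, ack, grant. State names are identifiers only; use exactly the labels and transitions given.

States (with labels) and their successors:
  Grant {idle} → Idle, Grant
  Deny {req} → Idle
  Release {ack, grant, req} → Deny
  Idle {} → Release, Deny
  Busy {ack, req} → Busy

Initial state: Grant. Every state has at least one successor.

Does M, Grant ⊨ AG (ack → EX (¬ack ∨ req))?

Yes

States satisfying ack → EX (¬ack ∨ req): {Grant, Deny, Release, Idle, Busy}.
States satisfying AG (ack → EX (¬ack ∨ req)): {Grant, Deny, Release, Idle, Busy}.
Every state reachable from Grant satisfies ack → EX (¬ack ∨ req).
Grant ∈ Sat(AG (ack → EX (¬ack ∨ req))).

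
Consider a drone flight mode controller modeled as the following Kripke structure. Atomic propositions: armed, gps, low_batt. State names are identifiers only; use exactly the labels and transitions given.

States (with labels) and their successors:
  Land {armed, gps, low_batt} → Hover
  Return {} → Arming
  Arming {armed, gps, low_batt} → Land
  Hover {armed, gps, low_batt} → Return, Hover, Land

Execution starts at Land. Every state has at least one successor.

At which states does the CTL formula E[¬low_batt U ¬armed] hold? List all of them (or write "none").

States satisfying ¬low_batt: {Return}.
States satisfying ¬armed: {Return}.
States satisfying E[¬low_batt U ¬armed]: {Return}.

{Return}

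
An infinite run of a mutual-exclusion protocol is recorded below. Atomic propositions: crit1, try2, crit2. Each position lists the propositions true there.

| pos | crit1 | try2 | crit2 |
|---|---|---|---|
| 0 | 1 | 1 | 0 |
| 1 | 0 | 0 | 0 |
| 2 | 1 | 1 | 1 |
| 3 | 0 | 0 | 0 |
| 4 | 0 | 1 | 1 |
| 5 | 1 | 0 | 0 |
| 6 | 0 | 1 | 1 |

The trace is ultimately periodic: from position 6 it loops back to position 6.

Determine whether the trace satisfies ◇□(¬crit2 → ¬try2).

Holds

□(¬crit2 → ¬try2) holds at position 1, which is reachable from 0, so ◇□(¬crit2 → ¬try2) holds.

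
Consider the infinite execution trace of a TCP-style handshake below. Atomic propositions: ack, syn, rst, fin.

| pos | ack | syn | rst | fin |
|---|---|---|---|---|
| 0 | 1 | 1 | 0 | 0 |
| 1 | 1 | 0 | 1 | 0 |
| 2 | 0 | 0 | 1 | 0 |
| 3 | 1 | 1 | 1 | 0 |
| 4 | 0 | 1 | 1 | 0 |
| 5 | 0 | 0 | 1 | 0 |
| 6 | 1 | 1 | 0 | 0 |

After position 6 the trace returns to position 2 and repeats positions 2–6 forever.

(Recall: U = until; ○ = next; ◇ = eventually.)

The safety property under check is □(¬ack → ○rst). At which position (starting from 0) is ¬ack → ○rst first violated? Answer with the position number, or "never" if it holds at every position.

5

Check ¬ack → ○rst at each position in order: 0 ✓, 1 ✓, 2 ✓, 3 ✓, 4 ✓.
At position 5 the labels are {rst} and the next position 6 has {ack, syn}, so ¬ack → ○rst is false there. This is the first violation.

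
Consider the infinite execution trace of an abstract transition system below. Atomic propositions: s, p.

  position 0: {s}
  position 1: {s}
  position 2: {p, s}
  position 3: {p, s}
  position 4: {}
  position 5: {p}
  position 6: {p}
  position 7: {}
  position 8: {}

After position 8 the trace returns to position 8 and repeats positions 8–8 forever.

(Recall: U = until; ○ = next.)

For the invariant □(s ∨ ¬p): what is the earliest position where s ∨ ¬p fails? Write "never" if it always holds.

5

Check s ∨ ¬p at each position in order: 0 ✓, 1 ✓, 2 ✓, 3 ✓, 4 ✓.
At position 5 the labels are {p}, so s ∨ ¬p is false there. This is the first violation.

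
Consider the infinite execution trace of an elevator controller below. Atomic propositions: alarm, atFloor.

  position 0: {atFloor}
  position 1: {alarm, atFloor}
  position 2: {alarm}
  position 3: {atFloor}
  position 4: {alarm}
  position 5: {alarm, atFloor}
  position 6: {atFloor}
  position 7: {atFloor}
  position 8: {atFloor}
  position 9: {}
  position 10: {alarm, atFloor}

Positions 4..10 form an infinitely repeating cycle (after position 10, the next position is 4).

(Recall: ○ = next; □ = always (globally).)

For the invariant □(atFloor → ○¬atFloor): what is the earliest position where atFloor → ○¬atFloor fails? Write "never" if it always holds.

At position 0 the labels are {atFloor} and the next position 1 has {alarm, atFloor}, so atFloor → ○¬atFloor is false there. This is the first violation.

0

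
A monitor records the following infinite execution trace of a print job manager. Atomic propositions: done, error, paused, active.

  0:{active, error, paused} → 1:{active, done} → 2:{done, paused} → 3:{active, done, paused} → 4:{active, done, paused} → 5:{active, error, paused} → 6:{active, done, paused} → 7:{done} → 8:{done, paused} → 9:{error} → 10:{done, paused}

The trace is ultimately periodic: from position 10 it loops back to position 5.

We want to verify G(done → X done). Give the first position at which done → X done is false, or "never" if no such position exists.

Check done → X done at each position in order: 0 ✓, 1 ✓, 2 ✓, 3 ✓.
At position 4 the labels are {active, done, paused} and the next position 5 has {active, error, paused}, so done → X done is false there. This is the first violation.

4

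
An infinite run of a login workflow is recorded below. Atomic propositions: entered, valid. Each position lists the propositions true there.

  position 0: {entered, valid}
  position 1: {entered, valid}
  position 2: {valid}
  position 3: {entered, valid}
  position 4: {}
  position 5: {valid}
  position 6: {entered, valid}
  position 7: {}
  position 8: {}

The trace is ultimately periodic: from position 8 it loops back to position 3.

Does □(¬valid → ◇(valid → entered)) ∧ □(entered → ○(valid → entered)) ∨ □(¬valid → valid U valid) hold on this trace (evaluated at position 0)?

Violated

¬valid → valid U valid must hold at every position from 0 onward. It fails at position 4, so □(¬valid → valid U valid) is false.
Positions where ¬valid holds: 4, 7, 8.
Check valid U valid at each: 4→fails, 7→fails, 8→fails.
At position 0: □(¬valid → ◇(valid → entered)) ∧ □(entered → ○(valid → entered)) is false; □(¬valid → valid U valid) is false; so □(¬valid → ◇(valid → entered)) ∧ □(entered → ○(valid → entered)) ∨ □(¬valid → valid U valid) is false.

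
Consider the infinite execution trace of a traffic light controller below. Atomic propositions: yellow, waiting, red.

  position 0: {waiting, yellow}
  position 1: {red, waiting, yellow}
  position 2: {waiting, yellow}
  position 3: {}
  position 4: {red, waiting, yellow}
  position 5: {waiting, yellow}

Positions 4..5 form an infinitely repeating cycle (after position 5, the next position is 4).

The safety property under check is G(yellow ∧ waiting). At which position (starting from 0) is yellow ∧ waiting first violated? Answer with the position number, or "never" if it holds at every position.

3

Check yellow ∧ waiting at each position in order: 0 ✓, 1 ✓, 2 ✓.
At position 3 the labels are {}, so yellow ∧ waiting is false there. This is the first violation.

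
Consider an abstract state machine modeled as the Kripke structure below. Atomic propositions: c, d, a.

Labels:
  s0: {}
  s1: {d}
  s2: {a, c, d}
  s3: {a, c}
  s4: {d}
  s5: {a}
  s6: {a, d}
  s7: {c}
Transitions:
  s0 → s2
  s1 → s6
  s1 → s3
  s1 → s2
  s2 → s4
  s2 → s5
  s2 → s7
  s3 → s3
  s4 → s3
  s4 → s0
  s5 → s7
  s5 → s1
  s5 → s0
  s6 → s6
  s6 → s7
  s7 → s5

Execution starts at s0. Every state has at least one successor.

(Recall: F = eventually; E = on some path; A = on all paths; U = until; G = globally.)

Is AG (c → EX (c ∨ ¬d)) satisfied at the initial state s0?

Satisfied

States satisfying c → EX (c ∨ ¬d): {s0, s1, s2, s3, s4, s5, s6, s7}.
States satisfying AG (c → EX (c ∨ ¬d)): {s0, s1, s2, s3, s4, s5, s6, s7}.
Every state reachable from s0 satisfies c → EX (c ∨ ¬d).
s0 ∈ Sat(AG (c → EX (c ∨ ¬d))).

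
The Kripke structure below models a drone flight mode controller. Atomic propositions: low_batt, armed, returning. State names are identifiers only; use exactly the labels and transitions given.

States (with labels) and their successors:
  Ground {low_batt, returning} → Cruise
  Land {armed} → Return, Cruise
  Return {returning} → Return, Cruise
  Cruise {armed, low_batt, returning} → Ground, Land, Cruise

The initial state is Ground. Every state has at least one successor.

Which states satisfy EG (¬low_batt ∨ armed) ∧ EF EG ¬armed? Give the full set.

{Land, Return, Cruise}

States satisfying ¬low_batt ∨ armed: {Land, Return, Cruise}.
States satisfying EG (¬low_batt ∨ armed): {Land, Return, Cruise}.
States satisfying EG ¬armed: {Return}.
States satisfying EF EG ¬armed: {Ground, Land, Return, Cruise}.
States satisfying EG (¬low_batt ∨ armed) ∧ EF EG ¬armed: {Land, Return, Cruise}.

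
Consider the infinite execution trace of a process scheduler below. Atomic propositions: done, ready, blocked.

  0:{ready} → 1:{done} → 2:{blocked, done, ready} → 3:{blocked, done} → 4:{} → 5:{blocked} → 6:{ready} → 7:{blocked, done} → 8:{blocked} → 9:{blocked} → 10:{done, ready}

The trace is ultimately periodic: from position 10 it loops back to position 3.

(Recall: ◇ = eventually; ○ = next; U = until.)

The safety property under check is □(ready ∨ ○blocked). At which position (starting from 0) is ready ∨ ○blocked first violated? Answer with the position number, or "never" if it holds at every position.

3

Check ready ∨ ○blocked at each position in order: 0 ✓, 1 ✓, 2 ✓.
At position 3 the labels are {blocked, done} and the next position 4 has {}, so ready ∨ ○blocked is false there. This is the first violation.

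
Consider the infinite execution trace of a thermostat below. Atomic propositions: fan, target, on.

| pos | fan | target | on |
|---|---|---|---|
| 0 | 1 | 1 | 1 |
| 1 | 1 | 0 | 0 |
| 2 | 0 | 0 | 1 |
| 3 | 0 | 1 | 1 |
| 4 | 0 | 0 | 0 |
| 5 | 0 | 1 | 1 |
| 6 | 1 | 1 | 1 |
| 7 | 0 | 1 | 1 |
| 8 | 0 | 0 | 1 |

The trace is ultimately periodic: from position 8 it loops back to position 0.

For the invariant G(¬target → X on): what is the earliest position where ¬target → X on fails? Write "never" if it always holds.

¬target → X on holds at every position 0..8, and those are all the positions the trace ever visits, so the invariant G(¬target → X on) is never violated.

never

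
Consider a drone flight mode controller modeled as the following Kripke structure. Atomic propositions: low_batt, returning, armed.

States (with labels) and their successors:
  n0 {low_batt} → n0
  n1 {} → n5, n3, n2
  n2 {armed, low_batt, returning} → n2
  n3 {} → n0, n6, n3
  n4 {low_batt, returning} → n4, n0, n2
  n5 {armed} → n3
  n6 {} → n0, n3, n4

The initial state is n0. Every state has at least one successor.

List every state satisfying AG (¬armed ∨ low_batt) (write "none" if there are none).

States satisfying ¬armed ∨ low_batt: {n0, n1, n2, n3, n4, n6}.
States satisfying AG (¬armed ∨ low_batt): {n0, n2, n3, n4, n6}.

{n0, n2, n3, n4, n6}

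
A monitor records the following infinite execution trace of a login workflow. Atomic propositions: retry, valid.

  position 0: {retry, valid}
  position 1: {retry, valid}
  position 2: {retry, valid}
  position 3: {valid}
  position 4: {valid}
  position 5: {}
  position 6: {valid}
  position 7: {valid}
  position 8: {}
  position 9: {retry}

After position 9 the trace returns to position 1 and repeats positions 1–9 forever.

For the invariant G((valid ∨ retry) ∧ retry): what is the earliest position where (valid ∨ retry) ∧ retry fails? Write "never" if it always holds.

Check (valid ∨ retry) ∧ retry at each position in order: 0 ✓, 1 ✓, 2 ✓.
At position 3 the labels are {valid}, so (valid ∨ retry) ∧ retry is false there. This is the first violation.

3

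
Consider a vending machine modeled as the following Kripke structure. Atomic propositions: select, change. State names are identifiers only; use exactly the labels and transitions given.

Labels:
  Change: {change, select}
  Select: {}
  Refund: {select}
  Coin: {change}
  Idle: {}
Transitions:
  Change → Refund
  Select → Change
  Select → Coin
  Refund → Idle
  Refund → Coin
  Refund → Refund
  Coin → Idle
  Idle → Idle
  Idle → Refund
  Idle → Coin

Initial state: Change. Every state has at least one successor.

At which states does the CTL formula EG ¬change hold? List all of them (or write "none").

States satisfying ¬change: {Select, Refund, Idle}.
States satisfying EG ¬change: {Refund, Idle}.

{Refund, Idle}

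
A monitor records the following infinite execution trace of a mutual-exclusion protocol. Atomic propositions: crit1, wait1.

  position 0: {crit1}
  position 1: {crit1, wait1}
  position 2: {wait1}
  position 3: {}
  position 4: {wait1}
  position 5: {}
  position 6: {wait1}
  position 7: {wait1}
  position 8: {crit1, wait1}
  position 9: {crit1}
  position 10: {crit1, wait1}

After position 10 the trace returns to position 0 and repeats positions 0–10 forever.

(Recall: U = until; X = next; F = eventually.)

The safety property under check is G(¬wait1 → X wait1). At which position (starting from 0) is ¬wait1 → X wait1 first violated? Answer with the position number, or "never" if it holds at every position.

never

¬wait1 → X wait1 holds at every position 0..10, and those are all the positions the trace ever visits, so the invariant G(¬wait1 → X wait1) is never violated.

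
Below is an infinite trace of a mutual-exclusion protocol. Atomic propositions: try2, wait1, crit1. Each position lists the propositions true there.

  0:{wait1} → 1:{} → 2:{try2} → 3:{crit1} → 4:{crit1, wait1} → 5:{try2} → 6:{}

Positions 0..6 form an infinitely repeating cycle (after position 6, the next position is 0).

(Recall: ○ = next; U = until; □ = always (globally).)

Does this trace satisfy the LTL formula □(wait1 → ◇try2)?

Holds

wait1 → ◇try2 holds at every position 0..6, and those are all positions ever visited, so □(wait1 → ◇try2) holds.
Positions where wait1 holds: 0, 4.
Check ◇try2 at each: 0→ok, 4→ok.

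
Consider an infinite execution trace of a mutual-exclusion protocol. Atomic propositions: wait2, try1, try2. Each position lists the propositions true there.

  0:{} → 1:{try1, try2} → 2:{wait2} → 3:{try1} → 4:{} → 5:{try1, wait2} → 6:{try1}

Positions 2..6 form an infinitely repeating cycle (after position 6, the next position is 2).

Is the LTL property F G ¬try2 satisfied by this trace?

G ¬try2 holds at position 2, which is reachable from 0, so F G ¬try2 holds.

Holds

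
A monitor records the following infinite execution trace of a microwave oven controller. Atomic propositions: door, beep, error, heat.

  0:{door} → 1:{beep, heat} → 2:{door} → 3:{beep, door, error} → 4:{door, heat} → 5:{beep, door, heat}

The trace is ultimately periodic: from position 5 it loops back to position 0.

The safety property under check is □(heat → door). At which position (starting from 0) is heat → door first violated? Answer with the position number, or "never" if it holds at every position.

1

Check heat → door at each position in order: 0 ✓.
At position 1 the labels are {beep, heat}, so heat → door is false there. This is the first violation.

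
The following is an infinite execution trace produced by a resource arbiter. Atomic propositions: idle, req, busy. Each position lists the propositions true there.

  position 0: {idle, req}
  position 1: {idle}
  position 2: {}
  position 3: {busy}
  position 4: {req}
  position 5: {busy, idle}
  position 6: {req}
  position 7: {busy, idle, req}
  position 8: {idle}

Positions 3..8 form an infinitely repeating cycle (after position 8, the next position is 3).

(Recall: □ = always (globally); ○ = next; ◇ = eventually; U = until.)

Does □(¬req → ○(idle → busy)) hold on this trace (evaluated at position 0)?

Holds

¬req → ○(idle → busy) holds at every position 0..8, and those are all positions ever visited, so □(¬req → ○(idle → busy)) holds.
Positions where ¬req holds: 1, 2, 3, 5, 8.
Check ○(idle → busy) at each: 1→ok, 2→ok, 3→ok, 5→ok, 8→ok.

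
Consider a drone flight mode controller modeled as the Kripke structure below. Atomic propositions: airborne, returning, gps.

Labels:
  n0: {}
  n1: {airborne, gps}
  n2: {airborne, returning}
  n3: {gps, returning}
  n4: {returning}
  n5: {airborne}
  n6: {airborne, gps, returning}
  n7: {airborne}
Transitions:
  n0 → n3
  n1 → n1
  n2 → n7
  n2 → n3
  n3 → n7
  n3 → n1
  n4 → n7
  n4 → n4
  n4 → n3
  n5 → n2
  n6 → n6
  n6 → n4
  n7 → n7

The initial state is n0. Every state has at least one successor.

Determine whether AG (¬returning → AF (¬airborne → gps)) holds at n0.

Holds

States satisfying ¬returning → AF (¬airborne → gps): {n0, n1, n2, n3, n4, n5, n6, n7}.
States satisfying AG (¬returning → AF (¬airborne → gps)): {n0, n1, n2, n3, n4, n5, n6, n7}.
Every state reachable from n0 satisfies ¬returning → AF (¬airborne → gps).
n0 ∈ Sat(AG (¬returning → AF (¬airborne → gps))).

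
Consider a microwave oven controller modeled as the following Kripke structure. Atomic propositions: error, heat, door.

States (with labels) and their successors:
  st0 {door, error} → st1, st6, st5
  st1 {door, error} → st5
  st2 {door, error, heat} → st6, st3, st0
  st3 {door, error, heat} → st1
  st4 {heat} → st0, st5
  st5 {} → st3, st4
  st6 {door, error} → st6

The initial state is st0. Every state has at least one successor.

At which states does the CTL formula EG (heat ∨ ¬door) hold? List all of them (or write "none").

States satisfying heat ∨ ¬door: {st2, st3, st4, st5}.
States satisfying EG (heat ∨ ¬door): {st4, st5}.

{st4, st5}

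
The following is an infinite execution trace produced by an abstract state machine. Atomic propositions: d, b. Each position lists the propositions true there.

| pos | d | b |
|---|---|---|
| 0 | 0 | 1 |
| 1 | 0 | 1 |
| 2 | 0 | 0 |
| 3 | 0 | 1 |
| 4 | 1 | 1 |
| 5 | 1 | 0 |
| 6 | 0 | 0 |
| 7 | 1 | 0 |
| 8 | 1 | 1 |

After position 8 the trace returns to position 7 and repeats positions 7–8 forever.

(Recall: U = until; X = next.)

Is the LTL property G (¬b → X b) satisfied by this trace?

¬b → X b must hold at every position from 0 onward. It fails at position 5, so G (¬b → X b) is false.
Positions where ¬b holds: 2, 5, 6, 7.
Check X b at each: 2→ok, 5→fails, 6→fails, 7→ok.

Does not hold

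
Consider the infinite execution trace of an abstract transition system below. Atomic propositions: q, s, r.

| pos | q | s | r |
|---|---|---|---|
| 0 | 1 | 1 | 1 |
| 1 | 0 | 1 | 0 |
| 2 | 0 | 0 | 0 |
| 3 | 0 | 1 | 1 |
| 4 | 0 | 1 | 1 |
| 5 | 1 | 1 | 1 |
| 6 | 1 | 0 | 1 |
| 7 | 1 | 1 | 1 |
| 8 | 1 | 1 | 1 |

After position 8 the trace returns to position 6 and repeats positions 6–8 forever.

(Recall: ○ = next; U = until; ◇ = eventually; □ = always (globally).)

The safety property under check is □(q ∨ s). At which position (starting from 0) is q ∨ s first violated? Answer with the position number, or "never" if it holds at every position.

Check q ∨ s at each position in order: 0 ✓, 1 ✓.
At position 2 the labels are {}, so q ∨ s is false there. This is the first violation.

2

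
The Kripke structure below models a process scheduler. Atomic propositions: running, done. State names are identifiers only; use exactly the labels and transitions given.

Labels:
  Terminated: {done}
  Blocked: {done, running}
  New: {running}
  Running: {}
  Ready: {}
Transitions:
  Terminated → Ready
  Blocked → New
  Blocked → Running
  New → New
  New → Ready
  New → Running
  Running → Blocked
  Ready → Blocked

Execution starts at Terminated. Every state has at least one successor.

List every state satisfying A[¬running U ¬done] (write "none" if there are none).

{Terminated, New, Running, Ready}

States satisfying ¬running: {Terminated, Running, Ready}.
States satisfying ¬done: {New, Running, Ready}.
States satisfying A[¬running U ¬done]: {Terminated, New, Running, Ready}.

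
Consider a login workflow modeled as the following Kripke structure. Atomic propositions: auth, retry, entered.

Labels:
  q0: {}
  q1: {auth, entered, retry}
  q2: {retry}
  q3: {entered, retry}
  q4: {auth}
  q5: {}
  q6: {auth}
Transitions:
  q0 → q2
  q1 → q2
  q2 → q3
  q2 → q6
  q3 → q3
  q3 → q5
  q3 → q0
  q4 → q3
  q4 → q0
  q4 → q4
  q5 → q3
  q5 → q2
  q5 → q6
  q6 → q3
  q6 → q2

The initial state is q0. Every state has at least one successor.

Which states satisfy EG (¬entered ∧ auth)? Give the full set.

States satisfying ¬entered ∧ auth: {q4, q6}.
States satisfying EG (¬entered ∧ auth): {q4}.

{q4}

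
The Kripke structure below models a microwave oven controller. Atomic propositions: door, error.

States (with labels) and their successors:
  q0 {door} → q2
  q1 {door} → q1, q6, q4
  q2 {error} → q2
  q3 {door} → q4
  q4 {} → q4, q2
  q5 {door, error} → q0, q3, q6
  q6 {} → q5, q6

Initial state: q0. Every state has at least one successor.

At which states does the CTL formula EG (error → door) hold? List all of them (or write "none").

States satisfying error → door: {q0, q1, q3, q4, q5, q6}.
States satisfying EG (error → door): {q1, q3, q4, q5, q6}.

{q1, q3, q4, q5, q6}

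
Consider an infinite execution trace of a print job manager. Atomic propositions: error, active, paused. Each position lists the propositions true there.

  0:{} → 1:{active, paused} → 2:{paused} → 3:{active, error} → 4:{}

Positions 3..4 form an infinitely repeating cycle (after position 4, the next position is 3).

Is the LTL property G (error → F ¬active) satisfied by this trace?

error → F ¬active holds at every position 0..4, and those are all positions ever visited, so G (error → F ¬active) holds.
Positions where error holds: 3.
Check F ¬active at each: 3→ok.

Satisfied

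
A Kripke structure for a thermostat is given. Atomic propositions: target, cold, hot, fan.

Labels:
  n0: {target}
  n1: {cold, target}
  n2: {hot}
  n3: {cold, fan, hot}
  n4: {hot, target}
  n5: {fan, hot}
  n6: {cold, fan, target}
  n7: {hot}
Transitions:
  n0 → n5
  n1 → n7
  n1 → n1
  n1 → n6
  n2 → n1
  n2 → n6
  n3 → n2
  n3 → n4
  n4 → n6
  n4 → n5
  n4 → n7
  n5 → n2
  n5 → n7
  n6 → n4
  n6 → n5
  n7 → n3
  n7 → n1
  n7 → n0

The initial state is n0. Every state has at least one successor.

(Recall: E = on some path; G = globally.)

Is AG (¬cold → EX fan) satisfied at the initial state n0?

No

States satisfying ¬cold → EX fan: {n0, n1, n2, n3, n4, n6, n7}.
States satisfying AG (¬cold → EX fan): ∅.
n5 is reachable from n0 and violates ¬cold → EX fan, so AG fails at n0.
n0 ∉ Sat(AG (¬cold → EX fan)).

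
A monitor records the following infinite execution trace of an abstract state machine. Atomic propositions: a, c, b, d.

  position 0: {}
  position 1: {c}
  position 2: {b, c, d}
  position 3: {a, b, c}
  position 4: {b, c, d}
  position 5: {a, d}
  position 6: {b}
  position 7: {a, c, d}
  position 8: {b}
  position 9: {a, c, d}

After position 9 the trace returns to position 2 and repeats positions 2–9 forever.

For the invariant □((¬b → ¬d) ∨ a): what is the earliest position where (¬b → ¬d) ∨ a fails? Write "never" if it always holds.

never

(¬b → ¬d) ∨ a holds at every position 0..9, and those are all the positions the trace ever visits, so the invariant □((¬b → ¬d) ∨ a) is never violated.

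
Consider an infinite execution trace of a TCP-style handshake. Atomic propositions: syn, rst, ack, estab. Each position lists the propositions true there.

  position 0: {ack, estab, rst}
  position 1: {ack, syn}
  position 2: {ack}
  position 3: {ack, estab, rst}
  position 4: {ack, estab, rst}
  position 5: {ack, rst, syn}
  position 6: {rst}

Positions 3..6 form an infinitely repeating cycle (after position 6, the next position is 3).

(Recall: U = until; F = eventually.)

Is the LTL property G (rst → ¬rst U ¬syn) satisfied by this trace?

No

rst → ¬rst U ¬syn must hold at every position from 0 onward. It fails at position 5, so G (rst → ¬rst U ¬syn) is false.
Positions where rst holds: 0, 3, 4, 5, 6.
Check ¬rst U ¬syn at each: 0→ok, 3→ok, 4→ok, 5→fails, 6→ok.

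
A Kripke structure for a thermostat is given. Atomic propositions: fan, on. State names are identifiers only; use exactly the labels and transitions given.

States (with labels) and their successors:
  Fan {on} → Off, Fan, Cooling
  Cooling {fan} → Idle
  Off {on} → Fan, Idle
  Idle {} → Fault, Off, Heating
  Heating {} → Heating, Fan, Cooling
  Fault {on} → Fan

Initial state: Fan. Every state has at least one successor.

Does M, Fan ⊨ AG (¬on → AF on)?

States satisfying ¬on → AF on: {Fan, Off, Fault}.
States satisfying AG (¬on → AF on): ∅.
Cooling is reachable from Fan and violates ¬on → AF on, so AG fails at Fan.
Fan ∉ Sat(AG (¬on → AF on)).

Violated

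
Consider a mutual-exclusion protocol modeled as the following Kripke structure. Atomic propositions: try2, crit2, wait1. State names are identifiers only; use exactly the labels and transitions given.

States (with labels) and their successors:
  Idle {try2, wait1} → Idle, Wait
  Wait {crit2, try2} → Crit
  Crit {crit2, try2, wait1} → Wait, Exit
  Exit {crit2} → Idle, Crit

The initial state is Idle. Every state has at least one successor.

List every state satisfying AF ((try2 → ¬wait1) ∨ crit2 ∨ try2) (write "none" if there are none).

States satisfying (try2 → ¬wait1) ∨ crit2 ∨ try2: {Idle, Wait, Crit, Exit}.
States satisfying AF ((try2 → ¬wait1) ∨ crit2 ∨ try2): {Idle, Wait, Crit, Exit}.

{Idle, Wait, Crit, Exit}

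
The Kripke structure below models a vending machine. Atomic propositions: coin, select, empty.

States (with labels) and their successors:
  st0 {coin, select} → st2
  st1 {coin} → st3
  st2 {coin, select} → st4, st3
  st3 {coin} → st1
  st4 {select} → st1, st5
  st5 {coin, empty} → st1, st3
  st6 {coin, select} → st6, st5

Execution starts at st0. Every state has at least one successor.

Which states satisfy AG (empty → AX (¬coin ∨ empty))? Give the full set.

{st1, st3}

States satisfying empty → AX (¬coin ∨ empty): {st0, st1, st2, st3, st4, st6}.
States satisfying AG (empty → AX (¬coin ∨ empty)): {st1, st3}.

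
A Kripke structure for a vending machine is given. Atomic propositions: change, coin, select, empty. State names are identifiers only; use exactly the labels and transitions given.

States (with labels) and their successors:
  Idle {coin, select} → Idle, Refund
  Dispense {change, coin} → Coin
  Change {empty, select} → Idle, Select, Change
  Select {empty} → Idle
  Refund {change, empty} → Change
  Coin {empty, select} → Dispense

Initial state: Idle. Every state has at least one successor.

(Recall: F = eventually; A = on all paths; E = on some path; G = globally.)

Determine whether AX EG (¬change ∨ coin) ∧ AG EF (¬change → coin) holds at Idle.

Violated

States satisfying EG (¬change ∨ coin): {Idle, Dispense, Change, Select, Coin}.
States satisfying AX EG (¬change ∨ coin): {Dispense, Change, Select, Refund, Coin}.
States satisfying EF (¬change → coin): {Idle, Dispense, Change, Select, Refund, Coin}.
States satisfying AG EF (¬change → coin): {Idle, Dispense, Change, Select, Refund, Coin}.
States satisfying AX EG (¬change ∨ coin) ∧ AG EF (¬change → coin): {Dispense, Change, Select, Refund, Coin}.
Idle ∉ Sat(AX EG (¬change ∨ coin) ∧ AG EF (¬change → coin)).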